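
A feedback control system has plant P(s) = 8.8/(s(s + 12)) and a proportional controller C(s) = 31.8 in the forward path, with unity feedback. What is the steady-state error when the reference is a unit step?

The open loop C(s)P(s) has a pole at the origin (type 1), so the static position error constant is infinite and e_ss = 1/(1+∞) = 0.

0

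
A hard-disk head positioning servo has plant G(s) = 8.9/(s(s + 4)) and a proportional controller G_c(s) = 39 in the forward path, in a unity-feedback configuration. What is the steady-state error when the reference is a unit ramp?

The loop has one pole at the origin (type 1). Velocity error constant K_v = lim_{s→0} s·G_c(s)G(s) = 39·8.9/4 = 86.78.
Steady-state error to a unit ramp: e_ss = 1/K_v = 0.0115.

0.0115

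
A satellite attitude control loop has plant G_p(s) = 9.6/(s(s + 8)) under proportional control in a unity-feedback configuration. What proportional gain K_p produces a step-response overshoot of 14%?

From %OS = 100·exp(−πζ/√(1−ζ²)) = 14%, ζ = −ln(0.14)/√(π²+ln²(0.14)) = 0.5305.
Characteristic equation s² + 8s + 9.6K_p = 0 gives ζ = 8/(2√(9.6K_p)).
Setting ζ = 0.5305: √(9.6K_p) = 8/(2·0.5305) = 7.54, so K_p = 56.85/9.6 = 5.92.

K_p = 5.92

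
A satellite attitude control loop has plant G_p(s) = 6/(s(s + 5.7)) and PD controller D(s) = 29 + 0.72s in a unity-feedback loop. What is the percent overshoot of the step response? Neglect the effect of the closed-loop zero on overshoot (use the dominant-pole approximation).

27.5%

Forward path: (29 + 0.72s)·6/(s(s+5.7)). The closed-loop characteristic equation is s² + (5.7 + 6·0.72)s + 6·29 = 0.
That is s² + 10.02s + 174 = 0, so ω_n = 13.19 rad/s and ζ = 10.02/(2·13.19) = 0.3798.
%OS = 100·exp(−πζ/√(1−ζ²)) = 27.5%.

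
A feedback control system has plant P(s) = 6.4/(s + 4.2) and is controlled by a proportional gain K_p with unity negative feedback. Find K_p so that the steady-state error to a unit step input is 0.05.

For a type-0 loop with proportional control, e_ss = 1/(1 + K_p·P(0)).
P(0) = 1.524. Require 1/(1 + K_p·1.524) = 0.05, so 1 + 1.524·K_p = 20.
K_p = (20 − 1)/1.524 = 12.5.

K_p = 12.5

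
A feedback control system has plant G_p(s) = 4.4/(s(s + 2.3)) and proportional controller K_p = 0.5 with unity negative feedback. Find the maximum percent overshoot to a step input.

From 1 + K_pG_p(s) = 0: s² + 2.3s + 2.2 = 0 ⇒ ω_n = 1.483, ζ = 0.7753.
%OS = 100·exp(−πζ/√(1−ζ²)) = 100·exp(−π·0.7753/√0.3989) = 2.11%.

2.11%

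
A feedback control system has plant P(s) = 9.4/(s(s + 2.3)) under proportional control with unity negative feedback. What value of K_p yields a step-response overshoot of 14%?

From %OS = 100·exp(−πζ/√(1−ζ²)) = 14%, ζ = −ln(0.14)/√(π²+ln²(0.14)) = 0.5305.
Characteristic equation s² + 2.3s + 9.4K_p = 0 gives ζ = 2.3/(2√(9.4K_p)).
Setting ζ = 0.5305: √(9.4K_p) = 2.3/(2·0.5305) = 2.168, so K_p = 4.699/9.4 = 0.5.

K_p = 0.5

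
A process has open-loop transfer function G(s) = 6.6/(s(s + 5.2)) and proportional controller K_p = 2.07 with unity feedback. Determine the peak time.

T_p = 1.2 s

From 1 + K_pG(s) = 0: s² + 5.2s + 13.66 = 0 ⇒ ω_n = 3.696, ζ = 0.7034.
Damped frequency ω_d = ω_n√(1−ζ²) = 2.627 rad/s, so peak time T_p = π/ω_d = 1.2 s.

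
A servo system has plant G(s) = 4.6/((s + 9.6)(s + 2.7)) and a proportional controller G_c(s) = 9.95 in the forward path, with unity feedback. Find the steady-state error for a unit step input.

The loop is type 0. Static position error constant K_pos = G_c(0)·G(0) = 9.95·0.1775 = 1.766.
Steady-state error to a unit step: e_ss = 1/(1+K_pos) = 1/2.766 = 0.362.

0.362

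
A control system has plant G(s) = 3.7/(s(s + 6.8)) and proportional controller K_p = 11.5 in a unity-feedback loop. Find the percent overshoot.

Closed-loop characteristic equation: s² + 6.8s + 42.55 = 0, so ω_n = 6.523 rad/s and ζ = 6.8/(2·6.523) = 0.5212.
%OS = 100·exp(−πζ/√(1−ζ²)) = 100·exp(−π·0.5212/√0.7283) = 14.7%.

14.7%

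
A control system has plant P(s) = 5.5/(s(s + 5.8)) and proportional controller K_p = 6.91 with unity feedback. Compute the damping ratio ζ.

ζ = 0.47

With unity feedback the closed-loop characteristic equation is s² + 5.8s + 6.91·5.5 = s² + 5.8s + 38.01 = 0.
So ω_n² = 38.01 ⇒ ω_n = 6.165 rad/s, and ζ = 5.8/(2ω_n) = 0.47.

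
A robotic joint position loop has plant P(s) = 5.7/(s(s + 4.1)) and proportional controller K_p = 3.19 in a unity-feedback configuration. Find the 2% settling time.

Closed-loop characteristic equation: s² + 4.1s + 18.18 = 0, so ω_n = 4.264 rad/s and ζ = 4.1/(2·4.264) = 0.4808.
2% settling time T_s ≈ 4/(ζω_n) = 4/2.05 = 1.95 s.

T_s ≈ 1.95 s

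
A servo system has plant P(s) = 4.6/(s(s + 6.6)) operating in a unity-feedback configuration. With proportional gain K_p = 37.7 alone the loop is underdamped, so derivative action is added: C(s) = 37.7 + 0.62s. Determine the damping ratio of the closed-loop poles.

Forward path: (37.7 + 0.62s)·4.6/(s(s+6.6)). The closed-loop characteristic equation is s² + (6.6 + 4.6·0.62)s + 4.6·37.7 = 0.
That is s² + 9.452s + 173.4 = 0, so ω_n = 13.17 rad/s and ζ = 9.452/(2·13.17) = 0.3589.

ζ = 0.359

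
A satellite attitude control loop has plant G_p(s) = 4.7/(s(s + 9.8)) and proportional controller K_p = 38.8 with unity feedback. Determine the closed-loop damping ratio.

ζ = 0.363

With unity feedback the closed-loop characteristic equation is s² + 9.8s + 38.8·4.7 = s² + 9.8s + 182.4 = 0.
So ω_n² = 182.4 ⇒ ω_n = 13.5 rad/s, and ζ = 9.8/(2ω_n) = 0.363.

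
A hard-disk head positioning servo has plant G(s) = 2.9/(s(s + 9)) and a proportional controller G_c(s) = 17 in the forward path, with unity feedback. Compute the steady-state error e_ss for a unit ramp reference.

The loop has one pole at the origin (type 1). Velocity error constant K_v = lim_{s→0} s·G_c(s)G(s) = 17·2.9/9 = 5.478.
Steady-state error to a unit ramp: e_ss = 1/K_v = 0.183.

0.183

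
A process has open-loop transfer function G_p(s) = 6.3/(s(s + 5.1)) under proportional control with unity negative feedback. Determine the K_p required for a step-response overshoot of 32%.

K_p = 8.88

From %OS = 100·exp(−πζ/√(1−ζ²)) = 32%, ζ = −ln(0.32)/√(π²+ln²(0.32)) = 0.341.
Characteristic equation s² + 5.1s + 6.3K_p = 0 gives ζ = 5.1/(2√(6.3K_p)).
Setting ζ = 0.341: √(6.3K_p) = 5.1/(2·0.341) = 7.479, so K_p = 55.93/6.3 = 8.88.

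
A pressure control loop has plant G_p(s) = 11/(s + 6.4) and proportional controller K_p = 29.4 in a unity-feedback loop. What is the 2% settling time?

Closed-loop transfer function: T(s) = K_p·G_p(s)/(1 + K_p·G_p(s)) = 323.4/(s + 6.4 + 323.4) = 323.4/(s + 329.8).
Time constant τ = 1/329.8 = 0.003032 s, so the 2% settling time is about 4τ = 0.0121 s.

T_s ≈ 0.0121 s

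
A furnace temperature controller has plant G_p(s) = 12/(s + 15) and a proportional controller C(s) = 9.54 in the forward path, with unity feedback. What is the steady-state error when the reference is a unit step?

The loop is type 0. Static position error constant K_pos = C(0)·G_p(0) = 9.54·0.8 = 7.632.
Steady-state error to a unit step: e_ss = 1/(1+K_pos) = 1/8.632 = 0.116.

0.116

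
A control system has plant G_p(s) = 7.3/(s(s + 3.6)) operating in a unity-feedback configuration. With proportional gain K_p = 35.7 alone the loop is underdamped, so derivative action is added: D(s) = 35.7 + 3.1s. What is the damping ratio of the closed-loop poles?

Forward path: (35.7 + 3.1s)·7.3/(s(s+3.6)). The closed-loop characteristic equation is s² + (3.6 + 7.3·3.1)s + 7.3·35.7 = 0.
That is s² + 26.23s + 260.6 = 0, so ω_n = 16.14 rad/s and ζ = 26.23/(2·16.14) = 0.8124.

ζ = 0.812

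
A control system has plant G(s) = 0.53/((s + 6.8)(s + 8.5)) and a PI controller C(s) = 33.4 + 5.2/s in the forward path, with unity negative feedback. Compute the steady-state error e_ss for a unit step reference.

0

The open loop C(s)G(s) has a pole at the origin (type 1), so the static position error constant is infinite and e_ss = 1/(1+∞) = 0.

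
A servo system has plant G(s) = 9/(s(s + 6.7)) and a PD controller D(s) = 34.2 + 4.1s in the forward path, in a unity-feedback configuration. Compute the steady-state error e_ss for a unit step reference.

The open loop D(s)G(s) has a pole at the origin (type 1), so the static position error constant is infinite and e_ss = 1/(1+∞) = 0.

0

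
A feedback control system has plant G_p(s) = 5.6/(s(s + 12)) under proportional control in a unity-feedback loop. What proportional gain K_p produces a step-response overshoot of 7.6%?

K_p = 16

From %OS = 100·exp(−πζ/√(1−ζ²)) = 7.6%, ζ = −ln(0.076)/√(π²+ln²(0.076)) = 0.6342.
Characteristic equation s² + 12s + 5.6K_p = 0 gives ζ = 12/(2√(5.6K_p)).
Setting ζ = 0.6342: √(5.6K_p) = 12/(2·0.6342) = 9.461, so K_p = 89.5/5.6 = 16.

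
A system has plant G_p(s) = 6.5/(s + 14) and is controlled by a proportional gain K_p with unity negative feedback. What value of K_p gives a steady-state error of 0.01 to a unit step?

K_p = 213

For a type-0 loop with proportional control, e_ss = 1/(1 + K_p·G_p(0)).
G_p(0) = 0.4643. Require 1/(1 + K_p·0.4643) = 0.01, so 1 + 0.4643·K_p = 100.
K_p = (100 − 1)/0.4643 = 213.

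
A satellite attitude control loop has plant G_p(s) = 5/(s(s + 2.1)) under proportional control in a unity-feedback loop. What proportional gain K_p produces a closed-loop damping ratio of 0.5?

Closed-loop characteristic equation: s² + 2.1s + K_p·5 = 0.
So ω_n = √(5K_p) and 2ζω_n = 2.1, giving ζ = 2.1/(2√(5K_p)).
Setting ζ = 0.5: √(5K_p) = 2.1/(2·0.5) = 2.1, so K_p = 4.41/5 = 0.882.

K_p = 0.882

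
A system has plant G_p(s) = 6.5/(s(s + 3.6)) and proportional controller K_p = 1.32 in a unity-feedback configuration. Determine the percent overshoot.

Closed-loop characteristic equation: s² + 3.6s + 8.58 = 0, so ω_n = 2.929 rad/s and ζ = 3.6/(2·2.929) = 0.6145.
%OS = 100·exp(−πζ/√(1−ζ²)) = 100·exp(−π·0.6145/√0.6224) = 8.65%.

8.65%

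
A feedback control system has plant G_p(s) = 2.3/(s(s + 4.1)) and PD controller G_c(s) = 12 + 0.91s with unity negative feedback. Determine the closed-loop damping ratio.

Forward path: (12 + 0.91s)·2.3/(s(s+4.1)). The closed-loop characteristic equation is s² + (4.1 + 2.3·0.91)s + 2.3·12 = 0.
That is s² + 6.193s + 27.6 = 0, so ω_n = 5.254 rad/s and ζ = 6.193/(2·5.254) = 0.5894.

ζ = 0.589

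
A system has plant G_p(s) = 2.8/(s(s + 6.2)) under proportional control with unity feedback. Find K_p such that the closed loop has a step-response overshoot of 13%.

From %OS = 100·exp(−πζ/√(1−ζ²)) = 13%, ζ = −ln(0.13)/√(π²+ln²(0.13)) = 0.5446.
Characteristic equation s² + 6.2s + 2.8K_p = 0 gives ζ = 6.2/(2√(2.8K_p)).
Setting ζ = 0.5446: √(2.8K_p) = 6.2/(2·0.5446) = 5.692, so K_p = 32.4/2.8 = 11.6.

K_p = 11.6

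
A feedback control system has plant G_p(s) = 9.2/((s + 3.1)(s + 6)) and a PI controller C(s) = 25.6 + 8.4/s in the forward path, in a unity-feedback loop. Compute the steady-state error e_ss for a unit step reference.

The open loop C(s)G_p(s) has a pole at the origin (type 1), so the static position error constant is infinite and e_ss = 1/(1+∞) = 0.

0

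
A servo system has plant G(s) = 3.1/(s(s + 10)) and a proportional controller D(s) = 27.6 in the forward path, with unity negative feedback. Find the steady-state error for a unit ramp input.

0.117

The loop has one pole at the origin (type 1). Velocity error constant K_v = lim_{s→0} s·D(s)G(s) = 27.6·3.1/10 = 8.556.
Steady-state error to a unit ramp: e_ss = 1/K_v = 0.117.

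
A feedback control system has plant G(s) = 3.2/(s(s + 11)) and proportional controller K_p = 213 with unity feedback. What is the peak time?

T_p = 0.123 s

The closed-loop denominator s² + 11s + 681.6 gives ω_n = √681.6 = 26.11 and ζ = 11/(2ω_n) = 0.2107.
Damped frequency ω_d = ω_n√(1−ζ²) = 25.52 rad/s, so peak time T_p = π/ω_d = 0.123 s.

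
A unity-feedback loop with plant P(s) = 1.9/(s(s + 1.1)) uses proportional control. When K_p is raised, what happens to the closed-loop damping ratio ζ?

ζ = 1.1/(2√(1.9K_p)); increasing K_p raises the denominator, so ζ falls.

decrease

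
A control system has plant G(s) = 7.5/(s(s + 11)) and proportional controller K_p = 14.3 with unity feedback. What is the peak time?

T_p = 0.358 s

Closed-loop characteristic equation: s² + 11s + 107.2 = 0, so ω_n = 10.36 rad/s and ζ = 11/(2·10.36) = 0.5311.
Damped frequency ω_d = ω_n√(1−ζ²) = 8.775 rad/s, so peak time T_p = π/ω_d = 0.358 s.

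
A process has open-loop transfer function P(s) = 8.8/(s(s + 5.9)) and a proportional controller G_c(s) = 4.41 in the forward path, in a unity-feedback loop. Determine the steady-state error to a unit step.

0

The open loop G_c(s)P(s) has a pole at the origin (type 1), so the static position error constant is infinite and e_ss = 1/(1+∞) = 0.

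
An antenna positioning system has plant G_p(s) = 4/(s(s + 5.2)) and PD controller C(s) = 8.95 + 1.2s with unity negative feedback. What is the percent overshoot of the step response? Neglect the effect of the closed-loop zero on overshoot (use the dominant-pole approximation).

0.84%

Forward path: (8.95 + 1.2s)·4/(s(s+5.2)). The closed-loop characteristic equation is s² + (5.2 + 4·1.2)s + 4·8.95 = 0.
That is s² + 10s + 35.8 = 0, so ω_n = 5.983 rad/s and ζ = 10/(2·5.983) = 0.8357.
%OS = 100·exp(−πζ/√(1−ζ²)) = 0.84%.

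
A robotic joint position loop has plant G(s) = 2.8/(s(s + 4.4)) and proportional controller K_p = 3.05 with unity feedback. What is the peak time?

T_p = 1.63 s

From 1 + K_pG(s) = 0: s² + 4.4s + 8.54 = 0 ⇒ ω_n = 2.922, ζ = 0.7528.
Damped frequency ω_d = ω_n√(1−ζ²) = 1.924 rad/s, so peak time T_p = π/ω_d = 1.63 s.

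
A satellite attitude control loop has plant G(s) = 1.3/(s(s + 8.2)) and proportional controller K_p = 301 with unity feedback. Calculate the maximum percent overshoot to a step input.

The closed-loop denominator s² + 8.2s + 391.3 gives ω_n = √391.3 = 19.78 and ζ = 8.2/(2ω_n) = 0.2073.
%OS = 100·exp(−πζ/√(1−ζ²)) = 100·exp(−π·0.2073/√0.957) = 51.4%.

51.4%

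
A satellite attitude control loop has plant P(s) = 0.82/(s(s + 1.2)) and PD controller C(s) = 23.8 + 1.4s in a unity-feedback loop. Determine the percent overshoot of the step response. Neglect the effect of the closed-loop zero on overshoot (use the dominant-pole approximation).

42.1%

Forward path: (23.8 + 1.4s)·0.82/(s(s+1.2)). The closed-loop characteristic equation is s² + (1.2 + 0.82·1.4)s + 0.82·23.8 = 0.
That is s² + 2.348s + 19.52 = 0, so ω_n = 4.418 rad/s and ζ = 2.348/(2·4.418) = 0.2657.
%OS = 100·exp(−πζ/√(1−ζ²)) = 42.1%.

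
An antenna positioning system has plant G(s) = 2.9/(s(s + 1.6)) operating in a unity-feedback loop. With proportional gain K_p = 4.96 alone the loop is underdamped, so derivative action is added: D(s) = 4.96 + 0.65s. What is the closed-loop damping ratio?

ζ = 0.459

Forward path: (4.96 + 0.65s)·2.9/(s(s+1.6)). The closed-loop characteristic equation is s² + (1.6 + 2.9·0.65)s + 2.9·4.96 = 0.
That is s² + 3.485s + 14.38 = 0, so ω_n = 3.793 rad/s and ζ = 3.485/(2·3.793) = 0.4594.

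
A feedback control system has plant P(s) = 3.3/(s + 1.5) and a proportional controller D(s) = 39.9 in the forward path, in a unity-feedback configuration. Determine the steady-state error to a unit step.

0.0113

The loop is type 0. Static position error constant K_pos = D(0)·P(0) = 39.9·2.2 = 87.78.
Steady-state error to a unit step: e_ss = 1/(1+K_pos) = 1/88.78 = 0.0113.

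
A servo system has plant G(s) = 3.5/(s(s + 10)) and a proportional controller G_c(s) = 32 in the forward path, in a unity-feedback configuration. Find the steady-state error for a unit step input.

The open loop G_c(s)G(s) has a pole at the origin (type 1), so the static position error constant is infinite and e_ss = 1/(1+∞) = 0.

0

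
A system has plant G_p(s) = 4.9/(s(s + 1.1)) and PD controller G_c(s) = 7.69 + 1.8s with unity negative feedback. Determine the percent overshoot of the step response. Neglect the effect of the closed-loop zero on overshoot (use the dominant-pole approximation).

1.35%

Forward path: (7.69 + 1.8s)·4.9/(s(s+1.1)). The closed-loop characteristic equation is s² + (1.1 + 4.9·1.8)s + 4.9·7.69 = 0.
That is s² + 9.92s + 37.68 = 0, so ω_n = 6.138 rad/s and ζ = 9.92/(2·6.138) = 0.808.
%OS = 100·exp(−πζ/√(1−ζ²)) = 1.35%.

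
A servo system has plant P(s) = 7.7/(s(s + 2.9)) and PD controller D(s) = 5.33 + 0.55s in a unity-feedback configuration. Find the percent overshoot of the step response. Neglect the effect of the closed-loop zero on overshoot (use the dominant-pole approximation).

Forward path: (5.33 + 0.55s)·7.7/(s(s+2.9)). The closed-loop characteristic equation is s² + (2.9 + 7.7·0.55)s + 7.7·5.33 = 0.
That is s² + 7.135s + 41.04 = 0, so ω_n = 6.406 rad/s and ζ = 7.135/(2·6.406) = 0.5569.
%OS = 100·exp(−πζ/√(1−ζ²)) = 12.2%.

12.2%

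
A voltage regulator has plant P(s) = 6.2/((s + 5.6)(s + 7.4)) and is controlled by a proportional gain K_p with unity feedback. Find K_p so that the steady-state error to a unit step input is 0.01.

Steady-state error for a unit step on this type-0 loop is 1/(1 + K_p·P(0)).
P(0) = 0.1496. Require 1/(1 + K_p·0.1496) = 0.01, so 1 + 0.1496·K_p = 100.
K_p = (100 − 1)/0.1496 = 662.

K_p = 662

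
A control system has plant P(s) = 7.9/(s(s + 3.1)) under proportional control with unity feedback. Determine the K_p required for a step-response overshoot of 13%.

From %OS = 100·exp(−πζ/√(1−ζ²)) = 13%, ζ = −ln(0.13)/√(π²+ln²(0.13)) = 0.5446.
Characteristic equation s² + 3.1s + 7.9K_p = 0 gives ζ = 3.1/(2√(7.9K_p)).
Setting ζ = 0.5446: √(7.9K_p) = 3.1/(2·0.5446) = 2.846, so K_p = 8.099/7.9 = 1.03.

K_p = 1.03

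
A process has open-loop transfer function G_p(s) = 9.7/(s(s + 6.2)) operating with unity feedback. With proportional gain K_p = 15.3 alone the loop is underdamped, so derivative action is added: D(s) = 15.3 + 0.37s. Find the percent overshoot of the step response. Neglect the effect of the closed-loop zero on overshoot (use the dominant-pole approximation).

25.2%

Forward path: (15.3 + 0.37s)·9.7/(s(s+6.2)). The closed-loop characteristic equation is s² + (6.2 + 9.7·0.37)s + 9.7·15.3 = 0.
That is s² + 9.789s + 148.4 = 0, so ω_n = 12.18 rad/s and ζ = 9.789/(2·12.18) = 0.4018.
%OS = 100·exp(−πζ/√(1−ζ²)) = 25.2%.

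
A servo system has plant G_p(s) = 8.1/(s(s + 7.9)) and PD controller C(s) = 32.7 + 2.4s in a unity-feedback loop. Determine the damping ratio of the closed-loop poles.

Forward path: (32.7 + 2.4s)·8.1/(s(s+7.9)). The closed-loop characteristic equation is s² + (7.9 + 8.1·2.4)s + 8.1·32.7 = 0.
That is s² + 27.34s + 264.9 = 0, so ω_n = 16.27 rad/s and ζ = 27.34/(2·16.27) = 0.8399.

ζ = 0.84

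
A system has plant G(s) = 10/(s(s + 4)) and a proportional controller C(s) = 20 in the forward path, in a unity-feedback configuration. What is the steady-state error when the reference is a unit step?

0

The open loop C(s)G(s) has a pole at the origin (type 1), so the static position error constant is infinite and e_ss = 1/(1+∞) = 0.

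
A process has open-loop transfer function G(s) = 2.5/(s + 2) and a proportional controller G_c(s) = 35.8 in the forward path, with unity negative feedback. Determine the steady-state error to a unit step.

0.0219

The loop is type 0. Static position error constant K_pos = G_c(0)·G(0) = 35.8·1.25 = 44.75.
Steady-state error to a unit step: e_ss = 1/(1+K_pos) = 1/45.75 = 0.0219.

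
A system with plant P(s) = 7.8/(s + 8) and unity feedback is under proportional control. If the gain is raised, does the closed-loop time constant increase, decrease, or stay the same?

decrease

Closed-loop pole is at s = −(8+K_p·7.8); larger K_p moves it further left, so τ = 1/(8+K_p·7.8) decreases.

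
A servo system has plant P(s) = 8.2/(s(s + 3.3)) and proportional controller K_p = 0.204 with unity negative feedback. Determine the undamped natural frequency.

The closed-loop denominator is s(s+3.3) + 0.204·8.2 = s² + 3.3s + 1.673.
Matching s² + 2ζω_n s + ω_n²: ω_n = √1.673 = 1.293 rad/s and 2ζω_n = 3.3, so ζ = 3.3/(2·1.293) = 1.28.

ω_n = 1.29 rad/s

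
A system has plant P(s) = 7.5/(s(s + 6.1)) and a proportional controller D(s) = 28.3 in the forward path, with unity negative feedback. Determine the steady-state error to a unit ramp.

The loop has one pole at the origin (type 1). Velocity error constant K_v = lim_{s→0} s·D(s)P(s) = 28.3·7.5/6.1 = 34.8.
Steady-state error to a unit ramp: e_ss = 1/K_v = 0.0287.

0.0287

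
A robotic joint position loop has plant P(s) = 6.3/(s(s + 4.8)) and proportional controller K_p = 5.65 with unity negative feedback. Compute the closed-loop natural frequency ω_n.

ω_n = 5.97 rad/s

With unity feedback the closed-loop characteristic equation is s² + 4.8s + 5.65·6.3 = s² + 4.8s + 35.59 = 0.
Matching s² + 2ζω_n s + ω_n²: ω_n = √35.59 = 5.966 rad/s and 2ζω_n = 4.8, so ζ = 4.8/(2·5.966) = 0.402.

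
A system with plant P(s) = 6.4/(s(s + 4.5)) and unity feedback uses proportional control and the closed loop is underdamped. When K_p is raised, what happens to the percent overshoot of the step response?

increase

ζ = 4.5/(2√(6.4K_p)) decreases as K_p grows; lower damping means more overshoot.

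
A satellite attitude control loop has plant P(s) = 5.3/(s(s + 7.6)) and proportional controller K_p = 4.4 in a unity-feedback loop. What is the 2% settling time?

Closed-loop characteristic equation: s² + 7.6s + 23.32 = 0, so ω_n = 4.829 rad/s and ζ = 7.6/(2·4.829) = 0.7869.
2% settling time T_s ≈ 4/(ζω_n) = 4/3.8 = 1.05 s.

T_s ≈ 1.05 s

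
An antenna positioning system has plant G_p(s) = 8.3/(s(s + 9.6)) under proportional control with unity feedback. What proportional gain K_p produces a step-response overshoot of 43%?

From %OS = 100·exp(−πζ/√(1−ζ²)) = 43%, ζ = −ln(0.43)/√(π²+ln²(0.43)) = 0.2594.
Characteristic equation s² + 9.6s + 8.3K_p = 0 gives ζ = 9.6/(2√(8.3K_p)).
Setting ζ = 0.2594: √(8.3K_p) = 9.6/(2·0.2594) = 18.5, so K_p = 342.3/8.3 = 41.2.

K_p = 41.2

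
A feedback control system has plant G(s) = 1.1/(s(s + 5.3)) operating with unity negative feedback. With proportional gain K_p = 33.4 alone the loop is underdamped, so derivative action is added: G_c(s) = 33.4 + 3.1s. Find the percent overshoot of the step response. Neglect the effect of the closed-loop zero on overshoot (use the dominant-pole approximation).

Forward path: (33.4 + 3.1s)·1.1/(s(s+5.3)). The closed-loop characteristic equation is s² + (5.3 + 1.1·3.1)s + 1.1·33.4 = 0.
That is s² + 8.71s + 36.74 = 0, so ω_n = 6.061 rad/s and ζ = 8.71/(2·6.061) = 0.7185.
%OS = 100·exp(−πζ/√(1−ζ²)) = 3.9%.

3.9%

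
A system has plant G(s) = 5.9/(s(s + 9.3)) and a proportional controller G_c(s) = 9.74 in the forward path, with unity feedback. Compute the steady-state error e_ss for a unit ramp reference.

The loop has one pole at the origin (type 1). Velocity error constant K_v = lim_{s→0} s·G_c(s)G(s) = 9.74·5.9/9.3 = 6.179.
Steady-state error to a unit ramp: e_ss = 1/K_v = 0.162.

0.162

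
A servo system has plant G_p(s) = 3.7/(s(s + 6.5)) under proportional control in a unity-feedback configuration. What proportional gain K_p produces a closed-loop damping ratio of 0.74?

K_p = 5.21

Closed-loop characteristic equation: s² + 6.5s + K_p·3.7 = 0.
So ω_n = √(3.7K_p) and 2ζω_n = 6.5, giving ζ = 6.5/(2√(3.7K_p)).
Setting ζ = 0.74: √(3.7K_p) = 6.5/(2·0.74) = 4.392, so K_p = 19.29/3.7 = 5.21.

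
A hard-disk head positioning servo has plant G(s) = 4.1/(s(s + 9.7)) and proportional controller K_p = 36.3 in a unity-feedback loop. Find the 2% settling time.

T_s ≈ 0.825 s

From 1 + K_pG(s) = 0: s² + 9.7s + 148.8 = 0 ⇒ ω_n = 12.2, ζ = 0.3976.
2% settling time T_s ≈ 4/(ζω_n) = 4/4.85 = 0.825 s.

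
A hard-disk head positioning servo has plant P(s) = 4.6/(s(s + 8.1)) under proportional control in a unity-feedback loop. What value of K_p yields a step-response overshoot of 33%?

K_p = 32.2

From %OS = 100·exp(−πζ/√(1−ζ²)) = 33%, ζ = −ln(0.33)/√(π²+ln²(0.33)) = 0.3328.
Characteristic equation s² + 8.1s + 4.6K_p = 0 gives ζ = 8.1/(2√(4.6K_p)).
Setting ζ = 0.3328: √(4.6K_p) = 8.1/(2·0.3328) = 12.17, so K_p = 148.1/4.6 = 32.2.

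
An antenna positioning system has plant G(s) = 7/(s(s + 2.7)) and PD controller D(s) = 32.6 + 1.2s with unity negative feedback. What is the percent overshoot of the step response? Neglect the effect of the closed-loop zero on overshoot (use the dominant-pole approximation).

28.9%

Forward path: (32.6 + 1.2s)·7/(s(s+2.7)). The closed-loop characteristic equation is s² + (2.7 + 7·1.2)s + 7·32.6 = 0.
That is s² + 11.1s + 228.2 = 0, so ω_n = 15.11 rad/s and ζ = 11.1/(2·15.11) = 0.3674.
%OS = 100·exp(−πζ/√(1−ζ²)) = 28.9%.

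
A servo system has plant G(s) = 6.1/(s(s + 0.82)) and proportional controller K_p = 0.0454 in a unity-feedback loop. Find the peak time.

T_p = 9.52 s

From 1 + K_pG(s) = 0: s² + 0.82s + 0.2769 = 0 ⇒ ω_n = 0.5263, ζ = 0.7791.
Damped frequency ω_d = ω_n√(1−ζ²) = 0.3299 rad/s, so peak time T_p = π/ω_d = 9.52 s.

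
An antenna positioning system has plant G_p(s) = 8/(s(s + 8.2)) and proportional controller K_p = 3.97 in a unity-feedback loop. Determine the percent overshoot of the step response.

3.57%

Closed-loop characteristic equation: s² + 8.2s + 31.76 = 0, so ω_n = 5.636 rad/s and ζ = 8.2/(2·5.636) = 0.7275.
%OS = 100·exp(−πζ/√(1−ζ²)) = 100·exp(−π·0.7275/√0.4707) = 3.57%.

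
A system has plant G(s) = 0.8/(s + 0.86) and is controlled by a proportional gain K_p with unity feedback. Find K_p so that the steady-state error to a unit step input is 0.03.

The loop is type 0, so e_ss(step) = 1/(1 + K_pos) with K_pos = K_p·G(0).
G(0) = 0.9302. Require 1/(1 + K_p·0.9302) = 0.03, so 1 + 0.9302·K_p = 33.33.
K_p = (33.33 − 1)/0.9302 = 34.8.

K_p = 34.8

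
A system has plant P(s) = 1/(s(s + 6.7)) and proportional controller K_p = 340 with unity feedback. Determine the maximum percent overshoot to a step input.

56%

Closed-loop characteristic equation: s² + 6.7s + 340 = 0, so ω_n = 18.44 rad/s and ζ = 6.7/(2·18.44) = 0.1817.
%OS = 100·exp(−πζ/√(1−ζ²)) = 100·exp(−π·0.1817/√0.967) = 56%.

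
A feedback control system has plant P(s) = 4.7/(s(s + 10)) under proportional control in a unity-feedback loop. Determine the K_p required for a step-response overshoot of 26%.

From %OS = 100·exp(−πζ/√(1−ζ²)) = 26%, ζ = −ln(0.26)/√(π²+ln²(0.26)) = 0.3941.
Characteristic equation s² + 10s + 4.7K_p = 0 gives ζ = 10/(2√(4.7K_p)).
Setting ζ = 0.3941: √(4.7K_p) = 10/(2·0.3941) = 12.69, so K_p = 161/4.7 = 34.2.

K_p = 34.2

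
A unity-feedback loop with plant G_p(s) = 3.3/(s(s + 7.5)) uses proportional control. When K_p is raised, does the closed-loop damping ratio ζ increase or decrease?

ζ = 7.5/(2√(3.3K_p)); increasing K_p raises the denominator, so ζ falls.

decrease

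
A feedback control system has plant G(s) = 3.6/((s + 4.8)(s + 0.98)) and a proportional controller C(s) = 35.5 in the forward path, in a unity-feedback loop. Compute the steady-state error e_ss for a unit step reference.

0.0355

The loop is type 0. Static position error constant K_pos = C(0)·G(0) = 35.5·0.7653 = 27.17.
Steady-state error to a unit step: e_ss = 1/(1+K_pos) = 1/28.17 = 0.0355.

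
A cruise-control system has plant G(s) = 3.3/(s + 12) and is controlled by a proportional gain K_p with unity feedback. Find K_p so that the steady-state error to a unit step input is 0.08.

K_p = 41.8

Steady-state error for a unit step on this type-0 loop is 1/(1 + K_p·G(0)).
G(0) = 0.275. Require 1/(1 + K_p·0.275) = 0.08, so 1 + 0.275·K_p = 12.5.
K_p = (12.5 − 1)/0.275 = 41.8.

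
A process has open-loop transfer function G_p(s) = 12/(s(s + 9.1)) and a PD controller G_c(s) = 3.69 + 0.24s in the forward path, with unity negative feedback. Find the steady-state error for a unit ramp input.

The loop has one pole at the origin (type 1). Velocity error constant K_v = lim_{s→0} s·G_c(s)G_p(s) = 3.69·12/9.1 = 4.866.
Steady-state error to a unit ramp: e_ss = 1/K_v = 0.206.

0.206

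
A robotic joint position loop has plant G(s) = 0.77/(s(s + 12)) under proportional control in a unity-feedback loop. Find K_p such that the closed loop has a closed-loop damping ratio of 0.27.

Closed-loop characteristic equation: s² + 12s + K_p·0.77 = 0.
So ω_n = √(0.77K_p) and 2ζω_n = 12, giving ζ = 12/(2√(0.77K_p)).
Setting ζ = 0.27: √(0.77K_p) = 12/(2·0.27) = 22.22, so K_p = 493.8/0.77 = 641.

K_p = 641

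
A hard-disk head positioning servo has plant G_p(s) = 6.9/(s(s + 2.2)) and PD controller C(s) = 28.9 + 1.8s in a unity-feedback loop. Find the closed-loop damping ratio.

Forward path: (28.9 + 1.8s)·6.9/(s(s+2.2)). The closed-loop characteristic equation is s² + (2.2 + 6.9·1.8)s + 6.9·28.9 = 0.
That is s² + 14.62s + 199.4 = 0, so ω_n = 14.12 rad/s and ζ = 14.62/(2·14.12) = 0.5177.

ζ = 0.518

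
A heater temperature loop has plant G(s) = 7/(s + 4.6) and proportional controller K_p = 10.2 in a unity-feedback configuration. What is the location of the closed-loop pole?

s = -76

Closed-loop transfer function: T(s) = K_p·G(s)/(1 + K_p·G(s)) = 71.4/(s + 4.6 + 71.4) = 71.4/(s + 76).
The closed-loop pole is at s = −76.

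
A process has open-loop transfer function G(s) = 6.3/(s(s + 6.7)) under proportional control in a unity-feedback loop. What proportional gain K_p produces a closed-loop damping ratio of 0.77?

Closed-loop characteristic equation: s² + 6.7s + K_p·6.3 = 0.
So ω_n = √(6.3K_p) and 2ζω_n = 6.7, giving ζ = 6.7/(2√(6.3K_p)).
Setting ζ = 0.77: √(6.3K_p) = 6.7/(2·0.77) = 4.351, so K_p = 18.93/6.3 = 3.

K_p = 3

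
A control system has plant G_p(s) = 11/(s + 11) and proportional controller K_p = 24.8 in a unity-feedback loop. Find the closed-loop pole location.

Closed-loop transfer function: T(s) = K_p·G_p(s)/(1 + K_p·G_p(s)) = 272.8/(s + 11 + 272.8) = 272.8/(s + 283.8).
The closed-loop pole is at s = −283.8.

s = -283.8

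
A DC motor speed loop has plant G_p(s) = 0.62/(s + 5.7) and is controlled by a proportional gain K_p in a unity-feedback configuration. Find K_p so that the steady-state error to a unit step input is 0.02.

For a type-0 loop with proportional control, e_ss = 1/(1 + K_p·G_p(0)).
G_p(0) = 0.1088. Require 1/(1 + K_p·0.1088) = 0.02, so 1 + 0.1088·K_p = 50.
K_p = (50 − 1)/0.1088 = 450.

K_p = 450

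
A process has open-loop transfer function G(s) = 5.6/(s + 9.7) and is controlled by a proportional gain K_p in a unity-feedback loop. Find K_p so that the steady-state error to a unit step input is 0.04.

The loop is type 0, so e_ss(step) = 1/(1 + K_pos) with K_pos = K_p·G(0).
G(0) = 0.5773. Require 1/(1 + K_p·0.5773) = 0.04, so 1 + 0.5773·K_p = 25.
K_p = (25 − 1)/0.5773 = 41.6.

K_p = 41.6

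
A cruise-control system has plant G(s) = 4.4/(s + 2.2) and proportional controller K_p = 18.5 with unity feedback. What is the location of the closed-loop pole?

s = -83.6

Closed-loop transfer function: T(s) = K_p·G(s)/(1 + K_p·G(s)) = 81.4/(s + 2.2 + 81.4) = 81.4/(s + 83.6).
The closed-loop pole is at s = −83.6.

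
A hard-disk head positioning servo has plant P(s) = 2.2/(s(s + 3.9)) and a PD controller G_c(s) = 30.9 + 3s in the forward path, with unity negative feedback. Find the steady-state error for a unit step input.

The open loop G_c(s)P(s) has a pole at the origin (type 1), so the static position error constant is infinite and e_ss = 1/(1+∞) = 0.

0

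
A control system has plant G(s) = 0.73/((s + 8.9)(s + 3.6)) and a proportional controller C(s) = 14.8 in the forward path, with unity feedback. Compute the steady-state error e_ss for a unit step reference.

0.748

The loop is type 0. Static position error constant K_pos = C(0)·G(0) = 14.8·0.02278 = 0.3372.
Steady-state error to a unit step: e_ss = 1/(1+K_pos) = 1/1.337 = 0.748.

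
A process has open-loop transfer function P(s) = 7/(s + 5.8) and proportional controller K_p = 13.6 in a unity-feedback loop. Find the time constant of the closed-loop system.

τ = 0.0099 s

Closed-loop transfer function: T(s) = K_p·P(s)/(1 + K_p·P(s)) = 95.2/(s + 5.8 + 95.2) = 95.2/(s + 101).
Time constant τ = 1/101 = 0.0099 s.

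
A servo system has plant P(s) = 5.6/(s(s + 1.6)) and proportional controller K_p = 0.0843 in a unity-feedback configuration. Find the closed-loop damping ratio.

The closed-loop denominator is s(s+1.6) + 0.0843·5.6 = s² + 1.6s + 0.4721.
So ω_n² = 0.4721 ⇒ ω_n = 0.6871 rad/s, and ζ = 1.6/(2ω_n) = 1.16.

ζ = 1.16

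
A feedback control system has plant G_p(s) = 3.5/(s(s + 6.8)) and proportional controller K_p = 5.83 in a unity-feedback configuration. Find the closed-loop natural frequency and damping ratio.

With unity feedback the closed-loop characteristic equation is s² + 6.8s + 5.83·3.5 = s² + 6.8s + 20.41 = 0.
Matching s² + 2ζω_n s + ω_n²: ω_n = √20.41 = 4.517 rad/s and 2ζω_n = 6.8, so ζ = 6.8/(2·4.517) = 0.753.

ω_n = 4.52 rad/s, ζ = 0.753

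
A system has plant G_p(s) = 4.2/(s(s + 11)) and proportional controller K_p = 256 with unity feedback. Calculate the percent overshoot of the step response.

Closed-loop characteristic equation: s² + 11s + 1075 = 0, so ω_n = 32.79 rad/s and ζ = 11/(2·32.79) = 0.1677.
%OS = 100·exp(−πζ/√(1−ζ²)) = 100·exp(−π·0.1677/√0.9719) = 58.6%.

58.6%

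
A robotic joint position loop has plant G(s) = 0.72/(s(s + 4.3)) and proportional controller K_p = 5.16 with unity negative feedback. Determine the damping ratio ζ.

ζ = 1.12

1 + K_p·G(s) = 0 gives s² + 4.3s + 3.715 = 0.
Matching s² + 2ζω_n s + ω_n²: ω_n = √3.715 = 1.927 rad/s and 2ζω_n = 4.3, so ζ = 4.3/(2·1.927) = 1.12.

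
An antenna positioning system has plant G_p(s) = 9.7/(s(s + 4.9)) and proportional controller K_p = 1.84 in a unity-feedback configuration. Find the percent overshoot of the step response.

10.7%

From 1 + K_pG_p(s) = 0: s² + 4.9s + 17.85 = 0 ⇒ ω_n = 4.225, ζ = 0.5799.
%OS = 100·exp(−πζ/√(1−ζ²)) = 100·exp(−π·0.5799/√0.6637) = 10.7%.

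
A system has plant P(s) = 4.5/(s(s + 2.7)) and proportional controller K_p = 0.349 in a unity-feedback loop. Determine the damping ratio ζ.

With unity feedback the closed-loop characteristic equation is s² + 2.7s + 0.349·4.5 = s² + 2.7s + 1.571 = 0.
So ω_n² = 1.571 ⇒ ω_n = 1.253 rad/s, and ζ = 2.7/(2ω_n) = 1.08.

ζ = 1.08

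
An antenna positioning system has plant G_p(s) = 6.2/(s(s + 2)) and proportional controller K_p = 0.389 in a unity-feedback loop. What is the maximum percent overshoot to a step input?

From 1 + K_pG_p(s) = 0: s² + 2s + 2.412 = 0 ⇒ ω_n = 1.553, ζ = 0.6439.
%OS = 100·exp(−πζ/√(1−ζ²)) = 100·exp(−π·0.6439/√0.5854) = 7.11%.

7.11%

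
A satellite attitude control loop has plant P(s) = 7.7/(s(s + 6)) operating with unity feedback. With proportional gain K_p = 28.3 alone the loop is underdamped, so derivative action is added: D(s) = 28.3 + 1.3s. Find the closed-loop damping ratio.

Forward path: (28.3 + 1.3s)·7.7/(s(s+6)). The closed-loop characteristic equation is s² + (6 + 7.7·1.3)s + 7.7·28.3 = 0.
That is s² + 16.01s + 217.9 = 0, so ω_n = 14.76 rad/s and ζ = 16.01/(2·14.76) = 0.5423.

ζ = 0.542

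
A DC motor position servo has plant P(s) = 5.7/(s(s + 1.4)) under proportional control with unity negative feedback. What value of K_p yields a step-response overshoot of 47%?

From %OS = 100·exp(−πζ/√(1−ζ²)) = 47%, ζ = −ln(0.47)/√(π²+ln²(0.47)) = 0.2337.
Characteristic equation s² + 1.4s + 5.7K_p = 0 gives ζ = 1.4/(2√(5.7K_p)).
Setting ζ = 0.2337: √(5.7K_p) = 1.4/(2·0.2337) = 2.996, so K_p = 8.974/5.7 = 1.57.

K_p = 1.57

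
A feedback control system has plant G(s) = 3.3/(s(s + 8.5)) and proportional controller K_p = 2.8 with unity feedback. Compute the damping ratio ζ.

ζ = 1.4

With unity feedback the closed-loop characteristic equation is s² + 8.5s + 2.8·3.3 = s² + 8.5s + 9.24 = 0.
So ω_n² = 9.24 ⇒ ω_n = 3.04 rad/s, and ζ = 8.5/(2ω_n) = 1.4.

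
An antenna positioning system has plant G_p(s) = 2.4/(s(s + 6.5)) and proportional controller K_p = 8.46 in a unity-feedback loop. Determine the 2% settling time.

From 1 + K_pG_p(s) = 0: s² + 6.5s + 20.3 = 0 ⇒ ω_n = 4.506, ζ = 0.7213.
2% settling time T_s ≈ 4/(ζω_n) = 4/3.25 = 1.23 s.

T_s ≈ 1.23 s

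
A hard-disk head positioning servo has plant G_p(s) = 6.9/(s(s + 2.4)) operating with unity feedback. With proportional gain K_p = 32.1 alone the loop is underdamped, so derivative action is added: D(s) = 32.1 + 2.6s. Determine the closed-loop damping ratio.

ζ = 0.683

Forward path: (32.1 + 2.6s)·6.9/(s(s+2.4)). The closed-loop characteristic equation is s² + (2.4 + 6.9·2.6)s + 6.9·32.1 = 0.
That is s² + 20.34s + 221.5 = 0, so ω_n = 14.88 rad/s and ζ = 20.34/(2·14.88) = 0.6834.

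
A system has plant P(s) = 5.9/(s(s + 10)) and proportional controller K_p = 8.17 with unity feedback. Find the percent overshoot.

3.84%

Closed-loop characteristic equation: s² + 10s + 48.2 = 0, so ω_n = 6.943 rad/s and ζ = 10/(2·6.943) = 0.7202.
%OS = 100·exp(−πζ/√(1−ζ²)) = 100·exp(−π·0.7202/√0.4814) = 3.84%.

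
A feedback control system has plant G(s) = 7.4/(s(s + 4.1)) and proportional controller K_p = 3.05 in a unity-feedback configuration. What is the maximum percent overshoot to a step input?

Closed-loop characteristic equation: s² + 4.1s + 22.57 = 0, so ω_n = 4.751 rad/s and ζ = 4.1/(2·4.751) = 0.4315.
%OS = 100·exp(−πζ/√(1−ζ²)) = 100·exp(−π·0.4315/√0.8138) = 22.3%.

22.3%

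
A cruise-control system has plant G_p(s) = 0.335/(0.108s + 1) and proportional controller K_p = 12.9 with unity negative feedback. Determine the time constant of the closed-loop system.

τ = 0.0203 s

Closed loop: T(s) = K_p·G_p/(1+K_p·G_p) = 4.322/(0.108s + 1 + 4.322), with pole at s = −(1 + 4.322)/0.108 = −49.27.
Closed-loop time constant τ = 1/49.27 = 0.0203 s.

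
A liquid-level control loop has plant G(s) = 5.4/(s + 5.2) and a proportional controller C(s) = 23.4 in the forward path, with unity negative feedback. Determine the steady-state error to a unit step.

The loop is type 0. Static position error constant K_pos = C(0)·G(0) = 23.4·1.038 = 24.3.
Steady-state error to a unit step: e_ss = 1/(1+K_pos) = 1/25.3 = 0.0395.

0.0395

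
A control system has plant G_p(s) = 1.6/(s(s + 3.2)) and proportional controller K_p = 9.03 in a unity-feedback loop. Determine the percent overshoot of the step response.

23.3%

The closed-loop denominator s² + 3.2s + 14.45 gives ω_n = √14.45 = 3.801 and ζ = 3.2/(2ω_n) = 0.4209.
%OS = 100·exp(−πζ/√(1−ζ²)) = 100·exp(−π·0.4209/√0.8228) = 23.3%.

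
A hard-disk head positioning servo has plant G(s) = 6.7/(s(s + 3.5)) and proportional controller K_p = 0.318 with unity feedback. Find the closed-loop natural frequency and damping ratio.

1 + K_p·G(s) = 0 gives s² + 3.5s + 2.131 = 0.
So ω_n² = 2.131 ⇒ ω_n = 1.46 rad/s, and ζ = 3.5/(2ω_n) = 1.2.

ω_n = 1.46 rad/s, ζ = 1.2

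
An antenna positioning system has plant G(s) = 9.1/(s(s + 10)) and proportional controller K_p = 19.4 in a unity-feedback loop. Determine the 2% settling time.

Closed-loop characteristic equation: s² + 10s + 176.5 = 0, so ω_n = 13.29 rad/s and ζ = 10/(2·13.29) = 0.3763.
2% settling time T_s ≈ 4/(ζω_n) = 4/5 = 0.8 s.

T_s ≈ 0.8 s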